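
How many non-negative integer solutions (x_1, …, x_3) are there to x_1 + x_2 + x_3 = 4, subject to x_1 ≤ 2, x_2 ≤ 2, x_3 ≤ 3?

By stars and bars, unrestricted non-negative solutions to x_1+…+x_3 = 4 number C(4+2,2) = 15.
Subtract solutions that violate a single cap (substitute x_i' = x_i − (cap_i+1)): x_1 ≥ 3 gives C(3,2) = 3; x_2 ≥ 3 gives C(3,2) = 3; x_3 ≥ 4 gives C(2,2) = 1. Together 7.
No two caps can be exceeded simultaneously, so the pair terms are all 0.
By inclusion–exclusion the count is 15 − 7 + 0 = 8.

8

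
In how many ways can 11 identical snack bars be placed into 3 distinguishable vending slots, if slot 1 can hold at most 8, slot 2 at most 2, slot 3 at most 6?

Ignoring the caps, the number of non-negative solutions to x_1+…+x_3 = 11 is C(13,2) = 78.
Subtract solutions that violate a single cap (substitute x_i' = x_i − (cap_i+1)): x_1 ≥ 9 gives C(4,2) = 6; x_2 ≥ 3 gives C(10,2) = 45; x_3 ≥ 7 gives C(6,2) = 15. Together 66.
Add back pairs where two caps are both exceeded: 0 + 0 + 3 = 3.
By inclusion–exclusion the count is 78 − 66 + 3 = 15.

15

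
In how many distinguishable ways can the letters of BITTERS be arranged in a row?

BITTERS has 7 letters with T appearing twice.
The number of distinct arrangements is 7!/(2!) = 5040/2 = 2520.

2520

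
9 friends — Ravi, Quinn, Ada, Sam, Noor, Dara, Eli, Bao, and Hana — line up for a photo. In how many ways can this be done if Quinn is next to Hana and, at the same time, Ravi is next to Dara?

Treat {Quinn,Hana} as one block (2 orders) and {Ravi,Dara} as another (2 orders).
That leaves 7 units to arrange: 2 × 2 × 7! = 4 × 5040 = 20160.

20160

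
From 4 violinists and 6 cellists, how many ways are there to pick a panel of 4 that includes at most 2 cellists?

Split by how many cellists are chosen (0 through 2).
Sum: C(6,0)·C(4,4) + C(6,1)·C(4,3) + C(6,2)·C(4,2) = 1 + 24 + 90 = 115.

115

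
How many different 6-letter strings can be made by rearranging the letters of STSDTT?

60

STSDTT has 6 letters with S appearing twice and T appearing 3 times.
So there are 6! / (3!·2!) = 60 distinguishable arrangements.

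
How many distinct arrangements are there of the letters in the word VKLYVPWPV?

Letter multiplicities in VKLYVPWPV: K×1, L×1, P×2, V×3, W×1, Y×1.
The number of distinct arrangements is 9!/(3!·2!) = 362880/12 = 30240.

30240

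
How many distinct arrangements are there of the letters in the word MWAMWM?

60

MWAMWM has 6 letters with M appearing 3 times and W appearing twice.
So there are 6! / (3!·2!) = 60 distinguishable arrangements.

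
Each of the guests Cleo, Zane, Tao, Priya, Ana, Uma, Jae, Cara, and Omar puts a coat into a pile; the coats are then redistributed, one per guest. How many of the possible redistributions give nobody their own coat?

This is the derangement count D_9: permutations of 9 items with no fixed point.
By inclusion–exclusion this is Σ_{j=0}^{9} (−1)^j C(9,j)·(9−j)!.
Computing: 362880 − 362880 + 181440 − 60480 + 15120 − 3024 + 504 − 72 + 9 − 1 = 133496.

133496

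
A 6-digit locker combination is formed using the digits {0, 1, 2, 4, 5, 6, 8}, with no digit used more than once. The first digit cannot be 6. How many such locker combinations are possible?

The first digit has 7−1 = 6 choices (anything except 6).
The remaining 5 digits are filled from the other 6 symbols without repetition: 6 × 5 × 4 × 3 × 2 = 720.
Total: 6 × 720 = 4320.

4320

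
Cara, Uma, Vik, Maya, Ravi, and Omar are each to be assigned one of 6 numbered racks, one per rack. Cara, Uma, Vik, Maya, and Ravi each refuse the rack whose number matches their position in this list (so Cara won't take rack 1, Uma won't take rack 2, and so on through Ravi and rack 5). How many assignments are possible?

309

Let Aᵢ (for 1 ≤ i ≤ 5) be the placements that put person i in their forbidden rack. Any j of these fix j positions, leaving (6−j)! ways to fill the rest, and there are C(5,j) ways to pick which j.
By inclusion–exclusion, the number of valid placements is Σ_{j=0}^{5} (−1)^j C(5,j)·(6−j)!.
Computing: 720 − 600 + 240 − 60 + 10 − 1 = 309.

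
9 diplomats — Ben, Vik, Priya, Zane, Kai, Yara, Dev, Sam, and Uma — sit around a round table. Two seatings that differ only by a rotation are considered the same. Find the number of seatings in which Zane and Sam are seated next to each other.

10080

Glue Zane and Sam into a block (2 internal orders). Seating 8 units around a circle gives (7)! arrangements.
So 2 × (7)! = 2 × 5040 = 10080.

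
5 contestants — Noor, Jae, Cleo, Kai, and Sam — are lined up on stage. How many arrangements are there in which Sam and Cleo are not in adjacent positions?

72

Of the 5! = 120 arrangements, those with Sam and Cleo adjacent number 2 × 4! = 48 (treat the pair as a block with 2 internal orders).
Complementary counting: 120 − 48 = 72.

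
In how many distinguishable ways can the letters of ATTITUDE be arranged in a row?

The 8 letters of ATTITUDE have repeats: T appearing 3 times.
The number of distinct arrangements is 8!/(3!) = 40320/6 = 6720.

6720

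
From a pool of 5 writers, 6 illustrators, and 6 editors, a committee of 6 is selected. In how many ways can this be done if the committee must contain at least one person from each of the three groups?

With no constraint there are C(17,6) = 12376 possible selections.
Subtract selections that omit an entire group: no writers → C(12,6) = 924; no illustrators → C(11,6) = 462; no editors → C(11,6) = 462.
Add back selections omitting two groups (i.e. drawn from a single group): C(5,6) + C(6,6) + C(6,6) = 2.
By inclusion–exclusion: 12376 − 1848 + 2 = 10530.

10530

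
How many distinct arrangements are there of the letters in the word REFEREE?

Letter multiplicities in REFEREE: E×4, F×1, R×2.
The number of distinct arrangements is 7!/(4!·2!) = 5040/48 = 105.

105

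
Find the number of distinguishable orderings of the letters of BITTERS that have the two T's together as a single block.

Treat the 2 copies of T as a single block. The multiset to arrange is then {TT, B, E, I, R, S}, 6 items in all.
All 6 items are distinct, so there are (6)! = 720 arrangements.

720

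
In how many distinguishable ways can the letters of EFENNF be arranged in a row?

Letter multiplicities in EFENNF: E×2, F×2, N×2.
The number of distinct arrangements is 6!/(2!·2!·2!) = 720/8 = 90.

90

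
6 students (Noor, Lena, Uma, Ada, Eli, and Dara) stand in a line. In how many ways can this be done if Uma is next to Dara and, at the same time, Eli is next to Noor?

96

Treat {Uma,Dara} as one block (2 orders) and {Eli,Noor} as another (2 orders).
That leaves 4 units to arrange: 2 × 2 × 4! = 4 × 24 = 96.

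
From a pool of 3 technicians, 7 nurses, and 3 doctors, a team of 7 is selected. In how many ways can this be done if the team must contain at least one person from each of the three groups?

1477

With no constraint there are C(13,7) = 1716 possible selections.
Selections missing a whole group: no technicians → C(10,7) = 120; no nurses → C(6,7) = 0; no doctors → C(10,7) = 120.
Add back selections omitting two groups (i.e. drawn from a single group): C(3,7) + C(7,7) + C(3,7) = 1.
By inclusion–exclusion: 1716 − 240 + 1 = 1477.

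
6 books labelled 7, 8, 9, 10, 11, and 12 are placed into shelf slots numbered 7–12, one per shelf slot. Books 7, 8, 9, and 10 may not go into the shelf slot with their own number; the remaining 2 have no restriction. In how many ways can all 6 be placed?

362

Let Aᵢ (for 7 ≤ i ≤ 10) be the placements that put book i in its forbidden shelf slot. Any j of these fix j positions, leaving (6−j)! ways to fill the rest, and there are C(4,j) ways to pick which j.
By inclusion–exclusion, the number of valid placements is Σ_{j=0}^{4} (−1)^j C(4,j)·(6−j)!.
Computing: 720 − 480 + 144 − 24 + 2 = 362.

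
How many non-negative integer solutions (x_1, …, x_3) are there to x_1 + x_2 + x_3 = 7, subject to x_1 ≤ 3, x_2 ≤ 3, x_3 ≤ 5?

Without the upper bounds there are C(9,2) = 36 ways to split 7 among 3 variables.
Subtract solutions that violate a single cap (substitute x_i' = x_i − (cap_i+1)): x_1 ≥ 4 gives C(5,2) = 10; x_2 ≥ 4 gives C(5,2) = 10; x_3 ≥ 6 gives C(3,2) = 3. Together 23.
No two caps can be exceeded simultaneously, so the pair terms are all 0.
By inclusion–exclusion the count is 36 − 23 + 0 = 13.

13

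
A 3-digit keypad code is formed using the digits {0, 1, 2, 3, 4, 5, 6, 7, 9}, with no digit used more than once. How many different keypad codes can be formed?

504

With no repetition, fill the 3 digits in order: 9 choices, then 8, down to 7.
9 × 8 × 7 = 504.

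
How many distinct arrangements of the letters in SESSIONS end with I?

Fix I in the last position and arrange the remaining 7 letters.
Those 7 letters have S appearing 4 times, giving (7)!/(4!) = 210.

210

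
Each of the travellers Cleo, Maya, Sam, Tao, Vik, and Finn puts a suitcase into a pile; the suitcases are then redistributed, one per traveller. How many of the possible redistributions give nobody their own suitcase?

265

Count assignments avoiding every fixed point. For any j of the 6 travellers fixed to their own suitcase, the other 6−j can be arranged in (6−j)! ways.
By inclusion–exclusion this is Σ_{j=0}^{6} (−1)^j C(6,j)·(6−j)!.
Computing: 720 − 720 + 360 − 120 + 30 − 6 + 1 = 265.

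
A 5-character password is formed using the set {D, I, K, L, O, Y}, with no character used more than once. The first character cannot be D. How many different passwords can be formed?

The first character has 6−1 = 5 choices (anything except D).
The remaining 4 characters are filled from the other 5 symbols without repetition: 5 × 4 × 3 × 2 = 120.
Total: 5 × 120 = 600.

600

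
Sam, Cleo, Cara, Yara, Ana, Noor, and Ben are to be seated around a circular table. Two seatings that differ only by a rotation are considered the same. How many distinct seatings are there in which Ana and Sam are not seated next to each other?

480

All circular seatings of 7 people number (6)! = 720.
Seatings with Ana beside Sam: treat them as a block with 2 internal orders, giving 2 × (5)! = 240.
Subtracting, 720 − 240 = 480.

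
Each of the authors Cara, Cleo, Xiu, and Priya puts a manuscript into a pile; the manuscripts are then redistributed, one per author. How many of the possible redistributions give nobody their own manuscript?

This is the derangement count D_4: permutations of 4 items with no fixed point.
By inclusion–exclusion this is Σ_{j=0}^{4} (−1)^j C(4,j)·(4−j)!.
Computing: 24 − 24 + 12 − 4 + 1 = 9.

9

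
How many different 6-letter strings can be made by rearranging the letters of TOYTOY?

The 6 letters of TOYTOY have repeats: O appearing twice, T appearing twice, and Y appearing twice.
The number of distinct arrangements is 6!/(2!·2!·2!) = 720/8 = 90.

90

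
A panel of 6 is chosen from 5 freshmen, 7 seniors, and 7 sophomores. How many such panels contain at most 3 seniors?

Split by how many seniors are chosen (0 through 3).
Sum: C(7,0)·C(12,6) + C(7,1)·C(12,5) + C(7,2)·C(12,4) + C(7,3)·C(12,3) = 924 + 5544 + 10395 + 7700 = 24563.

24563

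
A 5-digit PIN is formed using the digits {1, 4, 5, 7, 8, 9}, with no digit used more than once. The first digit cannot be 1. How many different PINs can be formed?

The first digit has 6−1 = 5 choices (anything except 1).
The remaining 4 digits are filled from the other 5 symbols without repetition: 5 × 4 × 3 × 2 = 120.
Total: 5 × 120 = 600.

600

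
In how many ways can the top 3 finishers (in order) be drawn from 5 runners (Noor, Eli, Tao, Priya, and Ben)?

60

This is an ordered selection of 3 from 5: P(5,3).
That gives 5 × 4 × 3 = 60.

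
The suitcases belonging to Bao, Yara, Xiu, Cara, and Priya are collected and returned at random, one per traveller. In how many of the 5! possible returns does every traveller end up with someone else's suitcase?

Count assignments avoiding every fixed point. For any j of the 5 travellers fixed to their own suitcase, the other 5−j can be arranged in (5−j)! ways.
By inclusion–exclusion this is Σ_{j=0}^{5} (−1)^j C(5,j)·(5−j)!.
Computing: 120 − 120 + 60 − 20 + 5 − 1 = 44.

44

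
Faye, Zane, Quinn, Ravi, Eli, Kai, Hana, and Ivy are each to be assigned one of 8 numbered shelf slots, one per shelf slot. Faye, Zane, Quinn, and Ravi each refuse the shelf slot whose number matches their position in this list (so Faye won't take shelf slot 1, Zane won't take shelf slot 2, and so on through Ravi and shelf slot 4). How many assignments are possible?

24024

Let Aᵢ (for 1 ≤ i ≤ 4) be the placements that put person i in their forbidden shelf slot. Any j of these fix j positions, leaving (8−j)! ways to fill the rest, and there are C(4,j) ways to pick which j.
By inclusion–exclusion, the number of valid placements is Σ_{j=0}^{4} (−1)^j C(4,j)·(8−j)!.
Computing: 40320 − 20160 + 4320 − 480 + 24 = 24024.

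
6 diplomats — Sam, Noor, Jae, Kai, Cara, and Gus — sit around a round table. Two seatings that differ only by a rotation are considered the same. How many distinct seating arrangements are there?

Around a circle, 6 distinct people have 6!/6 = (5)! = 120 rotationally distinct seatings.

120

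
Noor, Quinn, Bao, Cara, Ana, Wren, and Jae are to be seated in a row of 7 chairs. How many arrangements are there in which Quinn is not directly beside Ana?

3600

Of the 7! = 5040 arrangements, those with Quinn and Ana adjacent number 2 × 6! = 1440 (treat the pair as a block with 2 internal orders).
So 5040 − 1440 = 3600 arrangements keep them apart.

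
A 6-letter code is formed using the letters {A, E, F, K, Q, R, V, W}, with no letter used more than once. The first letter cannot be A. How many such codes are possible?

The first letter has 8−1 = 7 choices (anything except A).
The remaining 5 letters are filled from the other 7 symbols without repetition: 7 × 6 × 5 × 4 × 3 = 2520.
Total: 7 × 2520 = 17640.

17640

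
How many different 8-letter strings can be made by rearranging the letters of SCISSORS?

The 8 letters of SCISSORS have repeats: S appearing 4 times.
The number of distinct arrangements is 8!/(4!) = 40320/24 = 1680.

1680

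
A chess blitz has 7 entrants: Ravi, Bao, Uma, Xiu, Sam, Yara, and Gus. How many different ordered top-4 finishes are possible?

This is an ordered selection of 4 from 7: P(7,4).
That gives 7 × 6 × 5 × 4 = 840.

840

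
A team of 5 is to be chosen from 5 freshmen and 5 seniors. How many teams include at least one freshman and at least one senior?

250

With no constraint there are C(10,5) = 252 possible selections.
Subtract selections that omit an entire group: no freshmen → C(5,5) = 1; no seniors → C(5,5) = 1.
Both groups omitted at once is impossible, so 252 − 2 = 250.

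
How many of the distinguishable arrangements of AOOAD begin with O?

Fix O in the first position and arrange the remaining 4 letters.
Those 4 letters have A appearing twice, giving (4)!/(2!) = 12.

12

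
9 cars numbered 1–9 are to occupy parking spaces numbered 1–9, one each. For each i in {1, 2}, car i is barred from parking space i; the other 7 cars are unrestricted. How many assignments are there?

287280

Let Aᵢ (for i ∈ {1, 2}) be the placements that put car i in its forbidden parking space. Any j of these fix j positions, leaving (9−j)! ways to fill the rest, and there are C(2,j) ways to pick which j.
By inclusion–exclusion, the number of valid placements is Σ_{j=0}^{2} (−1)^j C(2,j)·(9−j)!.
Computing: 362880 − 80640 + 5040 = 287280.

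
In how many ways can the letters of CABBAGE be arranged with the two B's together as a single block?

360

Treat the 2 copies of B as a single block. The multiset to arrange is then {BB, A, A, C, E, G}, 6 items in all.
That gives (6)!/(2!) = 360 arrangements.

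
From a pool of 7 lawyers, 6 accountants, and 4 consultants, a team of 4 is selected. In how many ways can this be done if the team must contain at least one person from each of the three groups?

Total 4-person selections from all 17: C(17,4) = 2380.
Selections missing a whole group: no lawyers → C(10,4) = 210; no accountants → C(11,4) = 330; no consultants → C(13,4) = 715.
Add back selections omitting two groups (i.e. drawn from a single group): C(7,4) + C(6,4) + C(4,4) = 51.
By inclusion–exclusion: 2380 − 1255 + 51 = 1176.

1176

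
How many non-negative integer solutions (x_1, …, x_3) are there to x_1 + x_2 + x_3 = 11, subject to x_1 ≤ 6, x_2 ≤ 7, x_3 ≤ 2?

Without the upper bounds there are C(13,2) = 78 ways to split 11 among 3 variables.
Subtract solutions that violate a single cap (substitute x_i' = x_i − (cap_i+1)): x_1 ≥ 7 gives C(6,2) = 15; x_2 ≥ 8 gives C(5,2) = 10; x_3 ≥ 3 gives C(10,2) = 45. Together 70.
Add back pairs where two caps are both exceeded: 0 + 3 + 1 = 4.
By inclusion–exclusion the count is 78 − 70 + 4 = 12.

12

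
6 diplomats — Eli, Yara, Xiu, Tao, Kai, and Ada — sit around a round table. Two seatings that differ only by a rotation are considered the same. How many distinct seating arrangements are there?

Fix one person's seat to break rotational symmetry; the remaining 5 people can be arranged in (5)! = 120 ways.

120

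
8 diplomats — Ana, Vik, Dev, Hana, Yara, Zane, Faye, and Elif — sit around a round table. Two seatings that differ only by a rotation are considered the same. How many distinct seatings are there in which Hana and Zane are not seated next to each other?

All circular seatings of 8 people number (7)! = 5040.
Those with Hana next to Zane: fuse the pair into one unit and seat 7 units around a circle — 2·(6)! = 1440.
Subtracting, 5040 − 1440 = 3600.

3600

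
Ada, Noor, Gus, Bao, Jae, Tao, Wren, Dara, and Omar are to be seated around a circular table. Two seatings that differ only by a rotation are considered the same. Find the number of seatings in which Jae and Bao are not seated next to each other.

30240

Without the restriction there are (8)! = 40320 seatings.
Those with Jae next to Bao: fuse the pair into one unit and seat 8 units around a circle — 2·(7)! = 10080.
Subtracting, 40320 − 10080 = 30240.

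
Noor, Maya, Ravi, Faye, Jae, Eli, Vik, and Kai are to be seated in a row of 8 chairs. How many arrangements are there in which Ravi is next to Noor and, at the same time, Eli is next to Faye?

Treat {Ravi,Noor} as one block (2 orders) and {Eli,Faye} as another (2 orders).
That leaves 6 units to arrange: 2 × 2 × 6! = 4 × 720 = 2880.

2880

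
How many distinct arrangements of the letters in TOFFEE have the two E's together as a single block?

60

Treat the 2 copies of E as a single block. The multiset to arrange is then {EE, F, F, O, T}, 5 items in all.
That gives (5)!/(2!) = 60 arrangements.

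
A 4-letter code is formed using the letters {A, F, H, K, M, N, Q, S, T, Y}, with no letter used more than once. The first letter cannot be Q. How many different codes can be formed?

4536

The first letter has 10−1 = 9 choices (anything except Q).
The remaining 3 letters are filled from the other 9 symbols without repetition: 9 × 8 × 7 = 504.
Total: 9 × 504 = 4536.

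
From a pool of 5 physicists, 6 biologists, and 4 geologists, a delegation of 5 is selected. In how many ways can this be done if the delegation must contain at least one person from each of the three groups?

2170

Unrestricted: C(15,5) = 3003 ways to pick any 5 of the 15.
Selections missing a whole group: no physicists → C(10,5) = 252; no biologists → C(9,5) = 126; no geologists → C(11,5) = 462.
Add back selections omitting two groups (i.e. drawn from a single group): C(5,5) + C(6,5) + C(4,5) = 7.
By inclusion–exclusion: 3003 − 840 + 7 = 2170.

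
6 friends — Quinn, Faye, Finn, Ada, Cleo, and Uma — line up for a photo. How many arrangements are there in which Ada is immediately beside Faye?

Treat {Ada, Faye} as a single unit. There are 5 units to order, and the pair itself can be ordered 2 ways.
So the count is 2·(5)! = 240.

240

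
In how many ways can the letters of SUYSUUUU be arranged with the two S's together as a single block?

42

Treat the 2 copies of S as a single block. The multiset to arrange is then {SS, U, U, U, U, U, Y}, 7 items in all.
That gives (7)!/(5!) = 42 arrangements.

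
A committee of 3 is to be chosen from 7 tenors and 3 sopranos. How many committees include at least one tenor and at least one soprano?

Total 3-person selections from all 10: C(10,3) = 120.
Subtract selections that omit an entire group: no tenors → C(3,3) = 1; no sopranos → C(7,3) = 35.
Both groups omitted at once is impossible, so 120 − 36 = 84.

84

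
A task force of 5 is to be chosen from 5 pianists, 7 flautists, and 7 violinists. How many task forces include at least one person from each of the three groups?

Total 5-person selections from all 19: C(19,5) = 11628.
Selections missing a whole group: no pianists → C(14,5) = 2002; no flautists → C(12,5) = 792; no violinists → C(12,5) = 792.
Add back selections omitting two groups (i.e. drawn from a single group): C(5,5) + C(7,5) + C(7,5) = 43.
By inclusion–exclusion: 11628 − 3586 + 43 = 8085.

8085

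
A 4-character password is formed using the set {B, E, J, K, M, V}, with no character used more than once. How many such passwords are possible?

Choose and order 4 of the 6 symbols: the first character has 6 options, the next 5, then 4, 3.
6 × 5 × 4 × 3 = 360.

360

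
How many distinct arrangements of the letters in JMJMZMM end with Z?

15

Fix Z in the last position and arrange the remaining 6 letters.
Those 6 letters have J appearing twice and M appearing 4 times, giving (6)!/(4!·2!) = 15.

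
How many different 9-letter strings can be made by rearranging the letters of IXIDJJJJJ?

The 9 letters of IXIDJJJJJ have repeats: I appearing twice and J appearing 5 times.
The number of distinct arrangements is 9!/(5!·2!) = 362880/240 = 1512.

1512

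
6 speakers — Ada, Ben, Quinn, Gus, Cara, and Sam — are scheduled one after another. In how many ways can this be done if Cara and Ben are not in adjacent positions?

There are 6! = 720 arrangements in all. If Cara and Ben are adjacent, merging them into one block gives 2·(5)! = 240 arrangements.
Complementary counting: 720 − 240 = 480.

480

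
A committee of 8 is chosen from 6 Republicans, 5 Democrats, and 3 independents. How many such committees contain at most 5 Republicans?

2975

Split by how many Republicans are chosen (0 through 5).
Sum: C(6,0)·C(8,8) + C(6,1)·C(8,7) + C(6,2)·C(8,6) + C(6,3)·C(8,5) + C(6,4)·C(8,4) + C(6,5)·C(8,3) = 1 + 48 + 420 + 1120 + 1050 + 336 = 2975.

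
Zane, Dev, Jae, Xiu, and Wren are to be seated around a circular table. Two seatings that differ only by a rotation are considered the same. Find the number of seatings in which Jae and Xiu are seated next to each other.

12

Treat {Jae, Xiu} as one unit (2 internal orders) and seat the resulting 4 units around the table: (3)! circular arrangements.
So 2 × (3)! = 2 × 6 = 12.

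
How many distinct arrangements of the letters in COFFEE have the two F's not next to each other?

120

Total arrangements of COFFEE: 6!/(2!·2!) = 180.
If the two F's are adjacent, glue them into one block, leaving 5 items to arrange: (5)!/(2!) = 60 ways.
Hence 180 − 60 = 120.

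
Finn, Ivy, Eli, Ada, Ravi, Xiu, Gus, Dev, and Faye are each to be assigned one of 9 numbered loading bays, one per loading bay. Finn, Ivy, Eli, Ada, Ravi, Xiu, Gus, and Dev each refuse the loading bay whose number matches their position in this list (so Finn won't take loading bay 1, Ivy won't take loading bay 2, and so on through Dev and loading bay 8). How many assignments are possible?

Let Aᵢ (for 1 ≤ i ≤ 8) be the placements that put person i in their forbidden loading bay. Any j of these fix j positions, leaving (9−j)! ways to fill the rest, and there are C(8,j) ways to pick which j.
By inclusion–exclusion, the number of valid placements is Σ_{j=0}^{8} (−1)^j C(8,j)·(9−j)!.
Computing: 362880 − 322560 + 141120 − 40320 + 8400 − 1344 + 168 − 16 + 1 = 148329.

148329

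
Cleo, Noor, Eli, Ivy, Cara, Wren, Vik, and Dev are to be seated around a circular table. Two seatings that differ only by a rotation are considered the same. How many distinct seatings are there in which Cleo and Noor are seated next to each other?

1440

Glue Cleo and Noor into a block (2 internal orders). Seating 7 units around a circle gives (6)! arrangements.
So 2 × (6)! = 2 × 720 = 1440.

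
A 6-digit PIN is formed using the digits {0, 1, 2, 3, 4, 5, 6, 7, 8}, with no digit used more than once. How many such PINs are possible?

Choose and order 6 of the 9 symbols: the first digit has 9 options, the next 8, and so on down to 4.
That product is 9 × 8 × 7 × 6 × 5 × 4 = 60480.

60480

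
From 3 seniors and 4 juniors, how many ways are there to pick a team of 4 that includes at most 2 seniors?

31

Split by how many seniors are chosen (0 through 2).
Sum: C(3,0)·C(4,4) + C(3,1)·C(4,3) + C(3,2)·C(4,2) = 1 + 12 + 18 = 31.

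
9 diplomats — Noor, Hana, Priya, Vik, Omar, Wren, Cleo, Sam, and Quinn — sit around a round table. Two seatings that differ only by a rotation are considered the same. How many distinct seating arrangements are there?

40320

Around a circle, 9 distinct people have 9!/9 = (8)! = 40320 rotationally distinct seatings.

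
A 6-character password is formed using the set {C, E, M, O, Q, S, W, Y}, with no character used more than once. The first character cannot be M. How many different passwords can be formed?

17640

The first character has 8−1 = 7 choices (anything except M).
The remaining 5 characters are filled from the other 7 symbols without repetition: 7 × 6 × 5 × 4 × 3 = 2520.
Total: 7 × 2520 = 17640.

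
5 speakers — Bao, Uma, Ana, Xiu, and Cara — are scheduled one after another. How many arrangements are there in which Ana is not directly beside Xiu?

72

There are 5! = 120 arrangements in all. If Ana and Xiu are adjacent, merging them into one block gives 2·(4)! = 48 arrangements.
Complementary counting: 120 − 48 = 72.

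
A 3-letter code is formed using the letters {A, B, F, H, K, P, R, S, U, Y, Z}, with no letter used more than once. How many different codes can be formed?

990

This is a permutation of 3 out of 11: P(11,3) = 11!/8!.
That product is 11 × 10 × 9 = 990.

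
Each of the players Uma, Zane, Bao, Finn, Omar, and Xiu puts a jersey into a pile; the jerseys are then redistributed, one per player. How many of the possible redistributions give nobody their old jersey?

265

Let Aᵢ be the assignments in which player i gets their old jersey. We want the size of the complement of A₁∪…∪A_6.
By inclusion–exclusion this is Σ_{j=0}^{6} (−1)^j C(6,j)·(6−j)!.
Computing: 720 − 720 + 360 − 120 + 30 − 6 + 1 = 265.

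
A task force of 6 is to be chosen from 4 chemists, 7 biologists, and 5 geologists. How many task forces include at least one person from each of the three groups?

Unrestricted: C(16,6) = 8008 ways to pick any 6 of the 16.
Selections missing a whole group: no chemists → C(12,6) = 924; no biologists → C(9,6) = 84; no geologists → C(11,6) = 462.
Add back selections omitting two groups (i.e. drawn from a single group): C(4,6) + C(7,6) + C(5,6) = 7.
By inclusion–exclusion: 8008 − 1470 + 7 = 6545.

6545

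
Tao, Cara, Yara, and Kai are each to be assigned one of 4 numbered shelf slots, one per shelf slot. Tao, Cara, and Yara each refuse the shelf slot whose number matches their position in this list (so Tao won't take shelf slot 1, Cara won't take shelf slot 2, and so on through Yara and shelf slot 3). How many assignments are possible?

11

Let Aᵢ (for i ∈ {1, 2, 3}) be the placements that put person i in their forbidden shelf slot. Any j of these fix j positions, leaving (4−j)! ways to fill the rest, and there are C(3,j) ways to pick which j.
By inclusion–exclusion, the number of valid placements is Σ_{j=0}^{3} (−1)^j C(3,j)·(4−j)!.
Computing: 24 − 18 + 6 − 1 = 11.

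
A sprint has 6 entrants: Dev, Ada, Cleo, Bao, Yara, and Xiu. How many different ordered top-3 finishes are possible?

120

This is an ordered selection of 3 from 6: P(6,3).
That gives 6 × 5 × 4 = 120.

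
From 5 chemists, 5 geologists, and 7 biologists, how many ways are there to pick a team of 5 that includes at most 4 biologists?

6167

Split by how many biologists are chosen (0 through 4).
Sum: C(7,0)·C(10,5) + C(7,1)·C(10,4) + C(7,2)·C(10,3) + C(7,3)·C(10,2) + C(7,4)·C(10,1) = 252 + 1470 + 2520 + 1575 + 350 = 6167.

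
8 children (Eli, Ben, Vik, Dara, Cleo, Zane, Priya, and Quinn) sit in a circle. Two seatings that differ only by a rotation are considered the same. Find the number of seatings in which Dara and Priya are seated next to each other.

Glue Dara and Priya into a block (2 internal orders). Seating 7 units around a circle gives (6)! arrangements.
So 2 × (6)! = 2 × 720 = 1440.

1440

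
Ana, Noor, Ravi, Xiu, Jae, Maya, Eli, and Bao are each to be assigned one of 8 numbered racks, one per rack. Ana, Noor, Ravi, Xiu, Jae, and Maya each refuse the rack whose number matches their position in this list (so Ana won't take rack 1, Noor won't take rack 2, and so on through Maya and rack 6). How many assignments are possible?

18806

Let Aᵢ (for 1 ≤ i ≤ 6) be the placements that put person i in their forbidden rack. Any j of these fix j positions, leaving (8−j)! ways to fill the rest, and there are C(6,j) ways to pick which j.
By inclusion–exclusion, the number of valid placements is Σ_{j=0}^{6} (−1)^j C(6,j)·(8−j)!.
Computing: 40320 − 30240 + 10800 − 2400 + 360 − 36 + 2 = 18806.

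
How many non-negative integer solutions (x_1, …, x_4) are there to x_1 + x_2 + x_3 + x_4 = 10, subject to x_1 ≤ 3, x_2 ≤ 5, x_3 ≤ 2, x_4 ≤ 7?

62

Without the upper bounds there are C(13,3) = 286 ways to split 10 among 4 variables.
Subtract solutions that violate a single cap (substitute x_i' = x_i − (cap_i+1)): x_1 ≥ 4 gives C(9,3) = 84; x_2 ≥ 6 gives C(7,3) = 35; x_3 ≥ 3 gives C(10,3) = 120; x_4 ≥ 8 gives C(5,3) = 10. Together 249.
Add back pairs where two caps are both exceeded: 1 + 20 + 0 + 4 + 0 + 0 = 25.
By inclusion–exclusion the count is 286 − 249 + 25 = 62.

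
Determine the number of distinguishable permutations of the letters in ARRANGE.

Letter multiplicities in ARRANGE: A×2, E×1, G×1, N×1, R×2.
The number of distinct arrangements is 7!/(2!·2!) = 5040/4 = 1260.

1260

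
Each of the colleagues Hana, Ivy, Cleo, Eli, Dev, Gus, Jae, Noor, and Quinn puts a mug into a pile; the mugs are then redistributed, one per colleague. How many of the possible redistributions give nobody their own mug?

133496

This is the derangement count D_9: permutations of 9 items with no fixed point.
By inclusion–exclusion this is Σ_{j=0}^{9} (−1)^j C(9,j)·(9−j)!.
Computing: 362880 − 362880 + 181440 − 60480 + 15120 − 3024 + 504 − 72 + 9 − 1 = 133496.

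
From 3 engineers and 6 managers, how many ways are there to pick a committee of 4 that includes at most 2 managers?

51

Split by how many managers are chosen (0 through 2).
Sum: C(6,0)·C(3,4) + C(6,1)·C(3,3) + C(6,2)·C(3,2) = 0 + 6 + 45 = 51.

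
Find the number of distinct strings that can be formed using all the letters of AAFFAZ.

Letter multiplicities in AAFFAZ: A×3, F×2, Z×1.
So there are 6! / (3!·2!) = 60 distinguishable arrangements.

60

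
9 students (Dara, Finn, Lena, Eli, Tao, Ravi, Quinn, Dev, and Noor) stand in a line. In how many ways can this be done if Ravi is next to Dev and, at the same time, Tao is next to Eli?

Treat {Ravi,Dev} as one block (2 orders) and {Tao,Eli} as another (2 orders).
That leaves 7 units to arrange: 2 × 2 × 7! = 4 × 5040 = 20160.

20160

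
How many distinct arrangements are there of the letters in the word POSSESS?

The 7 letters of POSSESS have repeats: S appearing 4 times.
Dividing 7! = 5040 by 4! = 24 for the repeated letters gives 210.

210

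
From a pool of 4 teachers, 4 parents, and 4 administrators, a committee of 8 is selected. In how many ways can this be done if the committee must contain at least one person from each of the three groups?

Total 8-person selections from all 12: C(12,8) = 495.
Selections missing a whole group: no teachers → C(8,8) = 1; no parents → C(8,8) = 1; no administrators → C(8,8) = 1.
Add back selections omitting two groups (i.e. drawn from a single group): C(4,8) + C(4,8) + C(4,8) = 0.
By inclusion–exclusion: 495 − 3 + 0 = 492.

492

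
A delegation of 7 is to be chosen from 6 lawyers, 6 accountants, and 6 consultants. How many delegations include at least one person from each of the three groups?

With no constraint there are C(18,7) = 31824 possible selections.
Subtract selections that omit an entire group: no lawyers → C(12,7) = 792; no accountants → C(12,7) = 792; no consultants → C(12,7) = 792.
Add back selections omitting two groups (i.e. drawn from a single group): C(6,7) + C(6,7) + C(6,7) = 0.
By inclusion–exclusion: 31824 − 2376 + 0 = 29448.

29448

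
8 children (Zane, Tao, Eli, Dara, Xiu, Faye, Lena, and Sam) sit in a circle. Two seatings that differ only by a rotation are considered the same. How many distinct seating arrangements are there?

Fix one person's seat to break rotational symmetry; the remaining 7 people can be arranged in (7)! = 5040 ways.

5040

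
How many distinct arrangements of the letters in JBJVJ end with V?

Fix V in the last position and arrange the remaining 4 letters.
Those 4 letters have J appearing 3 times, giving (4)!/(3!) = 4.

4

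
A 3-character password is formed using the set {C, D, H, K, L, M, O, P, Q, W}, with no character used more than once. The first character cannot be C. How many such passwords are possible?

The first character has 10−1 = 9 choices (anything except C).
The remaining 2 characters are filled from the other 9 symbols without repetition: 9 × 8 = 72.
Total: 9 × 72 = 648.

648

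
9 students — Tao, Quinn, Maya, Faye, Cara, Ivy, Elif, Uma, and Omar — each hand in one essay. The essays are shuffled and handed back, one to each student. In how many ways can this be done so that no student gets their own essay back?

133496

Count assignments avoiding every fixed point. For any j of the 9 students fixed to their own essay, the other 9−j can be arranged in (9−j)! ways.
By inclusion–exclusion this is Σ_{j=0}^{9} (−1)^j C(9,j)·(9−j)!.
Computing: 362880 − 362880 + 181440 − 60480 + 15120 − 3024 + 504 − 72 + 9 − 1 = 133496.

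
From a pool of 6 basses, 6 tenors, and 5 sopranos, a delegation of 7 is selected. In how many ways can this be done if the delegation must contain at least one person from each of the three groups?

With no constraint there are C(17,7) = 19448 possible selections.
Selections missing a whole group: no basses → C(11,7) = 330; no tenors → C(11,7) = 330; no sopranos → C(12,7) = 792.
Add back selections omitting two groups (i.e. drawn from a single group): C(6,7) + C(6,7) + C(5,7) = 0.
By inclusion–exclusion: 19448 − 1452 + 0 = 17996.

17996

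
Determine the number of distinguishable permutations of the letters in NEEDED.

60

NEEDED has 6 letters with D appearing twice and E appearing 3 times.
So there are 6! / (3!·2!) = 60 distinguishable arrangements.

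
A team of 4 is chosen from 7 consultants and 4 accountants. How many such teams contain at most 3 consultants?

Split by how many consultants are chosen (0 through 3).
Sum: C(7,0)·C(4,4) + C(7,1)·C(4,3) + C(7,2)·C(4,2) + C(7,3)·C(4,1) = 1 + 28 + 126 + 140 = 295.

295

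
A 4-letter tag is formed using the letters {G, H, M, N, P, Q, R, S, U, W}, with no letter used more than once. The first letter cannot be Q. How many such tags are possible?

4536

The first letter has 10−1 = 9 choices (anything except Q).
The remaining 3 letters are filled from the other 9 symbols without repetition: 9 × 8 × 7 = 504.
Total: 9 × 504 = 4536.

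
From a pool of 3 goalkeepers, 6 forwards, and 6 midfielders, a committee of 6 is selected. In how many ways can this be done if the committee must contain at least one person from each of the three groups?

With no constraint there are C(15,6) = 5005 possible selections.
Subtract selections that omit an entire group: no goalkeepers → C(12,6) = 924; no forwards → C(9,6) = 84; no midfielders → C(9,6) = 84.
Add back selections omitting two groups (i.e. drawn from a single group): C(3,6) + C(6,6) + C(6,6) = 2.
By inclusion–exclusion: 5005 − 1092 + 2 = 3915.

3915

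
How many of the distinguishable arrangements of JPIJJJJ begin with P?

Fix P in the first position and arrange the remaining 6 letters.
Those 6 letters have J appearing 5 times, giving (6)!/(5!) = 6.

6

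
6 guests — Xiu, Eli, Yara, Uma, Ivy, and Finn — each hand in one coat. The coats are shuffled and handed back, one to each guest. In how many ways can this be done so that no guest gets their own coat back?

This is the derangement count D_6: permutations of 6 items with no fixed point.
By inclusion–exclusion this is Σ_{j=0}^{6} (−1)^j C(6,j)·(6−j)!.
Computing: 720 − 720 + 360 − 120 + 30 − 6 + 1 = 265.

265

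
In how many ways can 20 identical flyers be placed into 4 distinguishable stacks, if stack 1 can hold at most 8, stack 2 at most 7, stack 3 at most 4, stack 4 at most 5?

Without the upper bounds there are C(23,3) = 1771 ways to split 20 among 4 stacks.
Subtract solutions that violate a single cap (substitute x_i' = x_i − (cap_i+1)): x_1 ≥ 9 gives C(14,3) = 364; x_2 ≥ 8 gives C(15,3) = 455; x_3 ≥ 5 gives C(18,3) = 816; x_4 ≥ 6 gives C(17,3) = 680. Together 2315.
Add back pairs where two caps are both exceeded: 20 + 84 + 56 + 120 + 84 + 220 = 584.
Subtract triples: 0 + 0 + 1 + 4 = 5.
By inclusion–exclusion the count is 1771 − 2315 + 584 − 5 = 35.

35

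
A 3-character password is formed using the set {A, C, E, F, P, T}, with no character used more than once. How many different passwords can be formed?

This is a permutation of 3 out of 6: P(6,3) = 6!/3!.
6 × 5 × 4 = 120.

120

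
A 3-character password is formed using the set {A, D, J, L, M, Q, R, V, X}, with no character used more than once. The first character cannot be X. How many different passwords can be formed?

The first character has 9−1 = 8 choices (anything except X).
The remaining 2 characters are filled from the other 8 symbols without repetition: 8 × 7 = 56.
Total: 8 × 56 = 448.

448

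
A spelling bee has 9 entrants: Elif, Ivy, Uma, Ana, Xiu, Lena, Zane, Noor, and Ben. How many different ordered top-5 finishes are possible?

This is an ordered selection of 5 from 9: P(9,5).
That gives 9 × 8 × 7 × 6 × 5 = 15120.

15120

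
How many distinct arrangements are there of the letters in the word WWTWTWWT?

The 8 letters of WWTWTWWT have repeats: T appearing 3 times and W appearing 5 times.
So there are 8! / (5!·3!) = 56 distinguishable arrangements.

56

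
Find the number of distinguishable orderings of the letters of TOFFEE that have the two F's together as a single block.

60

Treat the 2 copies of F as a single block. The multiset to arrange is then {FF, E, E, O, T}, 5 items in all.
That gives (5)!/(2!) = 60 arrangements.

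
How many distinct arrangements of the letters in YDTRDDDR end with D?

420

Fix D in the last position and arrange the remaining 7 letters.
Those 7 letters have D appearing 3 times and R appearing twice, giving (7)!/(3!·2!) = 420.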